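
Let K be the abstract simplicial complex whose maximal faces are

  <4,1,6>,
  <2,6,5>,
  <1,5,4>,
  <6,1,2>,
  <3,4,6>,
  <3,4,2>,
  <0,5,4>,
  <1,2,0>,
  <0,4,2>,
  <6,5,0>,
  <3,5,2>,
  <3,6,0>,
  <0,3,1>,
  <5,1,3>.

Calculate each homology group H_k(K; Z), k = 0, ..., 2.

H_0 = Z,  H_1 = Z^2,  H_2 = Z.

Fix the vertex order 0 < 1 < 2 < 3 < 4 < 5 < 6 and write every simplex with vertices in increasing order. Then dim K = 2 and the simplices of K are:

  0-simplices (7): [0], [1], [2], [3], [4], [5], [6]
  1-simplices (21): [0,1], [0,2], [0,3], [0,4], [0,5], [0,6], [1,2], [1,3], [1,4], [1,5], [1,6], [2,3], [2,4], [2,5], [2,6], [3,4], [3,5], [3,6], [4,5], [4,6], [5,6]
  2-simplices (14): [0,1,2], [0,1,3], [0,2,4], [0,3,6], [0,4,5], [0,5,6], [1,2,6], [1,3,5], [1,4,5], [1,4,6], [2,3,4], [2,3,5], [2,5,6], [3,4,6]

giving chain groups C_0 ≅ Z^7, C_1 ≅ Z^21, C_2 ≅ Z^14.

The boundary map ∂_1: C_1 → C_0 sends each edge [p,q] (with p < q) to q − p.
This gives a 7×21 integer matrix of rank 6; reducing to Smith normal form yields diagonal entries (1,1,1,1,1,1).

Boundary ∂_2: C_2 → C_1 acts by ∂[p,q,r] = [q,r] − [p,r] + [p,q]. For instance
  ∂[1,3,5] = [3,5] − [1,5] + [1,3],
  ∂[0,5,6] = [5,6] − [0,6] + [0,5].
This gives a 21×14 integer matrix of rank 13; reducing to Smith normal form yields diagonal entries (1,1,1,1,1,1,1,1,1,1,1,1,1).

Now H_k = ker ∂_k / im ∂_{k+1}, so:

  H_0: rank C_0 − rank ∂_1 = 7 − 6 = 1, and the invariant factors of ∂_1 are all 1, so H_0 ≅ Z.
  H_1: rank ker ∂_1 − rank ∂_2 = (21 − 6) − 13 = 2, and the invariant factors of ∂_2 are all 1, so H_1 ≅ Z^2.
  H_2: rank ker ∂_2 − rank ∂_3 = (14 − 13) − 0 = 1, and there is no ∂_3, so H_2 ≅ Z.

As a check, the Euler characteristic is 7 − 21 + 14 = 0, which agrees with 1 − 2 + 1 = 0.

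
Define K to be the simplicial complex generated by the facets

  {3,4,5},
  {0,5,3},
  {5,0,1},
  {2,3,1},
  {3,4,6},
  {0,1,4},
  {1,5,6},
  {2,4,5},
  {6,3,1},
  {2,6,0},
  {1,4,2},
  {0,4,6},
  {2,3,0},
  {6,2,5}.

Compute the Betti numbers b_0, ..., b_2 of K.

b_0 = 1, b_1 = 2, b_2 = 1.

Order the vertices as 0 < 1 < 2 < 3 < 4 < 5 < 6. Listing each simplex with vertices in this order, K has dimension 2 with simplices:

  0-simplices (7): [0], [1], [2], [3], [4], [5], [6]
  1-simplices (21): [0,1], [0,2], [0,3], [0,4], [0,5], [0,6], [1,2], [1,3], [1,4], [1,5], [1,6], [2,3], [2,4], [2,5], [2,6], [3,4], [3,5], [3,6], [4,5], [4,6], [5,6]
  2-simplices (14): [0,1,4], [0,1,5], [0,2,3], [0,2,6], [0,3,5], [0,4,6], [1,2,3], [1,2,4], [1,3,6], [1,5,6], [2,4,5], [2,5,6], [3,4,5], [3,4,6]

Hence C_0 ≅ Z^7, C_1 ≅ Z^21, C_2 ≅ Z^14.

∂_1: C_1 → C_0 sends each edge [p,q] (with p < q) to q − p. For instance
  ∂[2,6] = [6] − [2].
As a 7×21 matrix over Z this has rank 6, with invariant factors (1,1,1,1,1,1).

The boundary map ∂_2: C_2 → C_1 maps a triangle to the signed sum of its edges. For instance
  ∂[2,4,5] = [4,5] − [2,5] + [2,4],
  ∂[2,5,6] = [5,6] − [2,6] + [2,5].
The resulting 21×14 matrix has rank 13, and its Smith normal form has invariant factors (1,1,1,1,1,1,1,1,1,1,1,1,1).

Reading off H_k = ker ∂_k / im ∂_{k+1}:

  H_0: rank C_0 − rank ∂_1 = 7 − 6 = 1, and the invariant factors of ∂_1 are all 1, so H_0 ≅ Z.
  H_1: rank ker ∂_1 − rank ∂_2 = (21 − 6) − 13 = 2, and the invariant factors of ∂_2 are all 1, so H_1 ≅ Z^2.
  H_2: rank ker ∂_2 − rank ∂_3 = (14 − 13) − 0 = 1, and there is no ∂_3, so H_2 ≅ Z.

As a check, the Euler characteristic is 7 − 21 + 14 = 0, which agrees with 1 − 2 + 1 = 0.

Hence the Betti numbers are b_0 = 1, b_1 = 2, b_2 = 1.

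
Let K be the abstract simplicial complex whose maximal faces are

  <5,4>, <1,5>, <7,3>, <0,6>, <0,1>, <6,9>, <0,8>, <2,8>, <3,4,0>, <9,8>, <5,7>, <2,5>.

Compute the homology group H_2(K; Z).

Take the total order 0 < 1 < 2 < 3 < 4 < 5 < 6 < 7 < 8 < 9 on the vertex set. Then K (dimension 2) consists of the simplices:

  0-simplices (10): [0], [1], [2], [3], [4], [5], [6], [7], [8], [9]
  1-simplices (14): [0,1], [0,3], [0,4], [0,6], [0,8], [1,5], [2,5], [2,8], [3,4], [3,7], [4,5], [5,7], [6,9], [8,9]
  2-simplices (1): [0,3,4]

Hence C_0 ≅ Z^10, C_1 ≅ Z^14, C_2 ≅ Z^1.

Boundary ∂_1: C_1 → C_0 is given by ∂[p,q] = [q] − [p].
This gives a 10×14 integer matrix of rank 9; reducing to Smith normal form yields diagonal entries (1,1,1,1,1,1,1,1,1).

∂_2: C_2 → C_1 acts by ∂[p,q,r] = [q,r] − [p,r] + [p,q]. For instance
  ∂[0,3,4] = [3,4] − [0,4] + [0,3].
This gives a 14×1 integer matrix of rank 1; reducing to Smith normal form yields diagonal entries (1).

From H_k ≅ ker(∂_k) / im(∂_{k+1}) we obtain:

  H_2: rank ker ∂_2 − rank ∂_3 = (1 − 1) − 0 = 0, and there is no ∂_3, so H_2 ≅ 0.

H_2 ≅ 0.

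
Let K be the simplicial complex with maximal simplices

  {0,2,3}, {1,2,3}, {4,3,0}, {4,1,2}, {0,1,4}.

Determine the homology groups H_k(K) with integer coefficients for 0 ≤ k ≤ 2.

H_0 ≅ Z,  H_1 ≅ Z,  H_2 = 0.

Take the total order 0 < 1 < 2 < 3 < 4 on the vertex set. Then K (dimension 2) consists of the simplices:

  0-simplices (5): [0], [1], [2], [3], [4]
  1-simplices (10): [0,1], [0,2], [0,3], [0,4], [1,2], [1,3], [1,4], [2,3], [2,4], [3,4]
  2-simplices (5): [0,1,4], [0,2,3], [0,3,4], [1,2,3], [1,2,4]

giving chain groups C_0 ≅ Z^5, C_1 ≅ Z^10, C_2 ≅ Z^5.

∂_1: C_1 → C_0 maps an edge to its endpoints' difference, ∂[p,q] = q − p.
This gives a 5×10 integer matrix of rank 4; reducing to Smith normal form yields diagonal entries (1,1,1,1).

∂_2: C_2 → C_1 maps a triangle to the signed sum of its edges. For instance
  ∂[1,2,4] = [2,4] − [1,4] + [1,2],
  ∂[0,2,3] = [2,3] − [0,3] + [0,2].
The resulting 10×5 matrix has rank 5, and its Smith normal form has invariant factors (1,1,1,1,1).

Computing H_k = (kernel of ∂_k) / (image of ∂_{k+1}):

  H_0: rank C_0 − rank ∂_1 = 5 − 4 = 1, and the invariant factors of ∂_1 are all 1, so H_0 ≅ Z.
  H_1: rank ker ∂_1 − rank ∂_2 = (10 − 4) − 5 = 1, and the invariant factors of ∂_2 are all 1, so H_1 ≅ Z.
  H_2: rank ker ∂_2 − rank ∂_3 = (5 − 5) − 0 = 0, and there is no ∂_3, so H_2 ≅ 0.

(K is a triangulation of the Möbius band.)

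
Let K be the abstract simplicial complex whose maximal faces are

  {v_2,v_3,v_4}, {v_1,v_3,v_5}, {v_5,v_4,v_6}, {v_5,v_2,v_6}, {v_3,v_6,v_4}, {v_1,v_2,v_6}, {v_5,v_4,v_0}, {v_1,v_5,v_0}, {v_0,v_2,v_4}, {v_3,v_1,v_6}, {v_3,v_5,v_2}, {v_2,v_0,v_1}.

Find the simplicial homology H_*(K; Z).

K has 7 vertices, 18 edges, 12 triangles.
rank ∂_0 = 0, rank ∂_1 = 6 ⇒ b_0 = 7 − 0 − 6 = 1; all invariant factors of ∂_1 are 1 so no torsion. So H_0 = Z.
rank ∂_1 = 6, rank ∂_2 = 12 ⇒ b_1 = 18 − 6 − 12 = 0; ∂_2 has invariant factor(s) [2] giving torsion. So H_1 = Z/2Z.
rank ∂_2 = 12, rank ∂_3 = 0 ⇒ b_2 = 12 − 12 − 0 = 0. So H_2 = 0.

H_0 = Z,  H_1 = Z/2Z,  H_2 = 0.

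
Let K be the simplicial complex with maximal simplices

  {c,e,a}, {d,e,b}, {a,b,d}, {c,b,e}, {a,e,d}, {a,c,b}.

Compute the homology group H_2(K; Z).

H_2 ≅ Z.

We work with the vertex ordering a < b < c < d < e. The simplices of K, each written with vertices in increasing order, are:

  0-simplices (5): a, b, c, d, e
  1-simplices (9): ab, ac, ad, ae, bc, bd, be, ce, de
  2-simplices (6): abc, abd, ace, ade, bce, bde

so the chain groups are C_0 ≅ Z^5, C_1 ≅ Z^9, C_2 ≅ Z^6.

Boundary ∂_1: C_1 → C_0 sends each edge [p,q] (with p < q) to q − p. For instance
  ∂bc = c − b.
The resulting 5×9 matrix has rank 4, and its Smith normal form has invariant factors (1,1,1,1).

∂_2: C_2 → C_1 maps a triangle to the signed sum of its edges. For instance
  ∂bde = de − be + bd,
  ∂bce = ce − be + bc.
This gives a 9×6 integer matrix of rank 5; reducing to Smith normal form yields diagonal entries (1,1,1,1,1).

From H_k ≅ ker(∂_k) / im(∂_{k+1}) we obtain:

  H_2: rank ker ∂_2 − rank ∂_3 = (6 − 5) − 0 = 1, and there is no ∂_3, so H_2 = Z.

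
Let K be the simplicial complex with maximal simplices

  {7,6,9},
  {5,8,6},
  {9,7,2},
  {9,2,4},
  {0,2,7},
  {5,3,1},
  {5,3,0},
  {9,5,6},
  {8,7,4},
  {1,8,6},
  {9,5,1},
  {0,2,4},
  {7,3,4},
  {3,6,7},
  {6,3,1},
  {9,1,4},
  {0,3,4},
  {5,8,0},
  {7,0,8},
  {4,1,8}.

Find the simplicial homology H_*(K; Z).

Fix the vertex order 0 < 1 < 2 < 3 < 4 < 5 < 6 < 7 < 8 < 9 and write every simplex with vertices in increasing order. Then dim K = 2 and the simplices of K are:

  0-simplices (10): [0], [1], [2], [3], [4], [5], [6], [7], [8], [9]
  1-simplices (30): (30 of them)
  2-simplices (20): (20 of them)

Hence C_0 ≅ Z^10, C_1 ≅ Z^30, C_2 ≅ Z^20.

Boundary ∂_1: C_1 → C_0 is given by ∂[p,q] = [q] − [p]. For instance
  ∂[7,8] = [8] − [7].
As a 10×30 matrix over Z this has rank 9, with invariant factors (1,1,1,1,1,1,1,1,1).

Boundary ∂_2: C_2 → C_1 acts by ∂[p,q,r] = [q,r] − [p,r] + [p,q]. For instance
  ∂[0,3,5] = [3,5] − [0,5] + [0,3],
  ∂[0,3,4] = [3,4] − [0,4] + [0,3].
The resulting 30×20 matrix has rank 20, and its Smith normal form has invariant factors (1,1,1,1,1,1,1,1,1,1,1,1,1,1,1,1,1,1,1,2).

Reading off H_k = ker ∂_k / im ∂_{k+1}:

  H_0: rank C_0 − rank ∂_1 = 10 − 9 = 1, and the invariant factors of ∂_1 are all 1, so H_0 = Z.
  H_1: rank ker ∂_1 − rank ∂_2 = (30 − 9) − 20 = 1, and ∂_2 has invariant factor 2 > 1, so H_1 = Z ⊕ Z/2.
  H_2: rank ker ∂_2 − rank ∂_3 = (20 − 20) − 0 = 0, and there is no ∂_3, so H_2 = 0.

H_0 ≅ Z,  H_1 ≅ Z ⊕ Z/2,  H_2 = 0.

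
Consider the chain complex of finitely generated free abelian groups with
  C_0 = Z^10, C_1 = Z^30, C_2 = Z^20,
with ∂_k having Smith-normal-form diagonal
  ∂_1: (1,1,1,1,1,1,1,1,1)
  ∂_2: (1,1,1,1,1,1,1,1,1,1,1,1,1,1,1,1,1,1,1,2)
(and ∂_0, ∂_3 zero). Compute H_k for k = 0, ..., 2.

H_0: b_0 = 10 − 0 − 9 = 1; torsion from ∂_1 factors > 1: none. So H_0 = Z.
H_1: b_1 = 30 − 9 − 20 = 1; torsion from ∂_2 factors > 1: [2]. So H_1 = Z × Z/2.
H_2: b_2 = 20 − 20 − 0 = 0; torsion from ∂_3 factors > 1: none. So H_2 = 0.

H_0 = Z,  H_1 = Z × Z/2,  H_2 = 0.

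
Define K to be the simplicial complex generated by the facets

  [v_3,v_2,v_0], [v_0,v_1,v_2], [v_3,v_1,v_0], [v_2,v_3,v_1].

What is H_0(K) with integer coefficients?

H_0 = Z.

K has 4 vertices, 6 edges, 4 triangles.
rank ∂_0 = 0, rank ∂_1 = 3 ⇒ b_0 = 4 − 0 − 3 = 1; all invariant factors of ∂_1 are 1 so no torsion. So H_0 = Z.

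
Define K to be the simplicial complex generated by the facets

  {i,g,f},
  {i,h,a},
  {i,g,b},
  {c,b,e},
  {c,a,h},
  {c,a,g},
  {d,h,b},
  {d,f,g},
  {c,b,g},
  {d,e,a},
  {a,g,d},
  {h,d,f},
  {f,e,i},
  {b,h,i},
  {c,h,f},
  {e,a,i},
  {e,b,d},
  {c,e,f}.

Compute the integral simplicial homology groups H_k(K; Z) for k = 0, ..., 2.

Take the total order a < b < c < d < e < f < g < h < i on the vertex set. Then K (dimension 2) consists of the simplices:

  0-simplices (9): a, b, c, d, e, f, g, h, i
  1-simplices (27): ac, ad, ae, ag, ah, ai, bc, bd, be, bg, bh, bi, ce, cf, cg, ch, de, df, dg, dh, ef, ei, fg, fh, fi, gi, hi
  2-simplices (18): acg, ach, ade, adg, aei, ahi, bce, bcg, bde, bdh, bgi, bhi, cef, cfh, dfg, dfh, efi, fgi

Hence C_0 ≅ Z^9, C_1 ≅ Z^27, C_2 ≅ Z^18.

∂_1: C_1 → C_0 maps an edge to its endpoints' difference, ∂[p,q] = q − p.
This gives a 9×27 integer matrix of rank 8; reducing to Smith normal form yields diagonal entries (1,1,1,1,1,1,1,1).

The boundary map ∂_2: C_2 → C_1 sends each 2-simplex [p,q,r] to [q,r] − [p,r] + [p,q]. For instance
  ∂aei = ei − ai + ae,
  ∂cfh = fh − ch + cf.
This gives a 27×18 integer matrix of rank 17; reducing to Smith normal form yields diagonal entries (1,1,1,1,1,1,1,1,1,1,1,1,1,1,1,1,1).

Reading off H_k = ker ∂_k / im ∂_{k+1}:

  H_0: rank C_0 − rank ∂_1 = 9 − 8 = 1, and the invariant factors of ∂_1 are all 1, so H_0 ≅ Z.
  H_1: rank ker ∂_1 − rank ∂_2 = (27 − 8) − 17 = 2, and the invariant factors of ∂_2 are all 1, so H_1 ≅ Z^2.
  H_2: rank ker ∂_2 − rank ∂_3 = (18 − 17) − 0 = 1, and there is no ∂_3, so H_2 ≅ Z.

(K is a triangulation of the torus T^2.)

H_0 ≅ Z,  H_1 ≅ Z^2,  H_2 ≅ Z.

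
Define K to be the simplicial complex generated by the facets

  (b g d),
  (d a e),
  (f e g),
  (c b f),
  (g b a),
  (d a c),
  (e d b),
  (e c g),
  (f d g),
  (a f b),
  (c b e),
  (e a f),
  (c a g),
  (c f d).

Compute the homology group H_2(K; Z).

Take the total order a < b < c < d < e < f < g on the vertex set. Then K (dimension 2) consists of the simplices:

  0-simplices (7): a, b, c, d, e, f, g
  1-simplices (21): ab, ac, ad, ae, af, ag, bc, bd, be, bf, bg, cd, ce, cf, cg, de, df, dg, ef, eg, fg
  2-simplices (14): abf, abg, acd, acg, ade, aef, bce, bcf, bde, bdg, cdf, ceg, dfg, efg

so the chain groups are C_0 ≅ Z^7, C_1 ≅ Z^21, C_2 ≅ Z^14.

∂_1: C_1 → C_0 maps an edge to its endpoints' difference, ∂[p,q] = q − p. For instance
  ∂ab = b − a.
The 7×21 boundary matrix has rank 6 and Smith normal form diag(1,1,1,1,1,1).

∂_2: C_2 → C_1 maps a triangle to the signed sum of its edges. For instance
  ∂ade = de − ae + ad,
  ∂abg = bg − ag + ab.
This gives a 21×14 integer matrix of rank 13; reducing to Smith normal form yields diagonal entries (1,1,1,1,1,1,1,1,1,1,1,1,1).

Reading off H_k = ker ∂_k / im ∂_{k+1}:

  H_2: rank ker ∂_2 − rank ∂_3 = (14 − 13) − 0 = 1, and there is no ∂_3, so H_2 ≅ Z.

H_2 ≅ Z.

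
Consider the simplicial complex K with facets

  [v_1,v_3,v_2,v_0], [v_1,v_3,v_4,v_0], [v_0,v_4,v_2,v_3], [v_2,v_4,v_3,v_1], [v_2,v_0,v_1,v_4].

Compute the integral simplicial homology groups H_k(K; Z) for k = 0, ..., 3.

We work with the vertex ordering v_0 < v_1 < v_2 < v_3 < v_4. The simplices of K, each written with vertices in increasing order, are:

  0-simplices (5): [v_0], [v_1], [v_2], [v_3], [v_4]
  1-simplices (10): [v_0,v_1], [v_0,v_2], [v_0,v_3], [v_0,v_4], [v_1,v_2], [v_1,v_3], [v_1,v_4], [v_2,v_3], [v_2,v_4], [v_3,v_4]
  2-simplices (10): [v_0,v_1,v_2], [v_0,v_1,v_3], [v_0,v_1,v_4], [v_0,v_2,v_3], [v_0,v_2,v_4], [v_0,v_3,v_4], [v_1,v_2,v_3], [v_1,v_2,v_4], [v_1,v_3,v_4], [v_2,v_3,v_4]
  3-simplices (5): [v_0,v_1,v_2,v_3], [v_0,v_1,v_2,v_4], [v_0,v_1,v_3,v_4], [v_0,v_2,v_3,v_4], [v_1,v_2,v_3,v_4]

so the chain groups are C_0 ≅ Z^5, C_1 ≅ Z^10, C_2 ≅ Z^10, C_3 ≅ Z^5.

The boundary map ∂_1: C_1 → C_0 is given by ∂[p,q] = [q] − [p].
The resulting 5×10 matrix has rank 4, and its Smith normal form has invariant factors (1,1,1,1).

Boundary ∂_2: C_2 → C_1 sends each 2-simplex [p,q,r] to [q,r] − [p,r] + [p,q]. For instance
  ∂[v_2,v_3,v_4] = [v_3,v_4] − [v_2,v_4] + [v_2,v_3],
  ∂[v_1,v_3,v_4] = [v_3,v_4] − [v_1,v_4] + [v_1,v_3].
The 10×10 boundary matrix has rank 6 and Smith normal form diag(1,1,1,1,1,1).

The boundary map ∂_3: C_3 → C_2 sends each 3-simplex σ to the alternating sum Σ_i (−1)^i (σ with its i-th vertex removed). For instance
  ∂[v_0,v_1,v_2,v_4] = [v_1,v_2,v_4] − [v_0,v_2,v_4] + [v_0,v_1,v_4] − [v_0,v_1,v_2],
  ∂[v_0,v_1,v_3,v_4] = [v_1,v_3,v_4] − [v_0,v_3,v_4] + [v_0,v_1,v_4] − [v_0,v_1,v_3].
As a 10×5 matrix over Z this has rank 4, with invariant factors (1,1,1,1).

Now H_k = ker ∂_k / im ∂_{k+1}, so:

  H_0: rank C_0 − rank ∂_1 = 5 − 4 = 1, and the invariant factors of ∂_1 are all 1, so H_0 = Z.
  H_1: rank ker ∂_1 − rank ∂_2 = (10 − 4) − 6 = 0, and the invariant factors of ∂_2 are all 1, so H_1 = 0.
  H_2: rank ker ∂_2 − rank ∂_3 = (10 − 6) − 4 = 0, and the invariant factors of ∂_3 are all 1, so H_2 = 0.
  H_3: rank ker ∂_3 − rank ∂_4 = (5 − 4) − 0 = 1, and there is no ∂_4, so H_3 = Z.

H_0 ≅ Z,  H_1 = 0,  H_2 = 0,  H_3 ≅ Z.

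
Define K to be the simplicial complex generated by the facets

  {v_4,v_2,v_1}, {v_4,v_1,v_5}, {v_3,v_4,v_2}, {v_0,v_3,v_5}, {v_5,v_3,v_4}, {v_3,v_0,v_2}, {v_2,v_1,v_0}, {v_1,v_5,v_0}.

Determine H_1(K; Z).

Fix the vertex order v_0 < v_1 < v_2 < v_3 < v_4 < v_5 and write every simplex with vertices in increasing order. Then dim K = 2 and the simplices of K are:

  0-simplices (6): [v_0], [v_1], [v_2], [v_3], [v_4], [v_5]
  1-simplices (12): [v_0,v_1], [v_0,v_2], [v_0,v_3], [v_0,v_5], [v_1,v_2], [v_1,v_4], [v_1,v_5], [v_2,v_3], [v_2,v_4], [v_3,v_4], [v_3,v_5], [v_4,v_5]
  2-simplices (8): [v_0,v_1,v_2], [v_0,v_1,v_5], [v_0,v_2,v_3], [v_0,v_3,v_5], [v_1,v_2,v_4], [v_1,v_4,v_5], [v_2,v_3,v_4], [v_3,v_4,v_5]

giving chain groups C_0 ≅ Z^6, C_1 ≅ Z^12, C_2 ≅ Z^8.

The boundary map ∂_1: C_1 → C_0 is given by ∂[p,q] = [q] − [p].
The 6×12 boundary matrix has rank 5 and Smith normal form diag(1,1,1,1,1).

Boundary ∂_2: C_2 → C_1 sends each 2-simplex [p,q,r] to [q,r] − [p,r] + [p,q]. For instance
  ∂[v_0,v_1,v_5] = [v_1,v_5] − [v_0,v_5] + [v_0,v_1],
  ∂[v_0,v_1,v_2] = [v_1,v_2] − [v_0,v_2] + [v_0,v_1].
The resulting 12×8 matrix has rank 7, and its Smith normal form has invariant factors (1,1,1,1,1,1,1).

Computing H_k = (kernel of ∂_k) / (image of ∂_{k+1}):

  H_1: rank ker ∂_1 − rank ∂_2 = (12 − 5) − 7 = 0, and the invariant factors of ∂_2 are all 1, so H_1 ≅ 0.

H_1 ≅ 0.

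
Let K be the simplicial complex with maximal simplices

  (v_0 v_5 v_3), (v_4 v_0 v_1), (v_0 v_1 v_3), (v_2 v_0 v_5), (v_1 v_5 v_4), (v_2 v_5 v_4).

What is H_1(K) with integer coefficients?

H_1 = Z.

Take the total order v_0 < v_1 < v_2 < v_3 < v_4 < v_5 on the vertex set. Then K (dimension 2) consists of the simplices:

  0-simplices (6): [v_0], [v_1], [v_2], [v_3], [v_4], [v_5]
  1-simplices (12): [v_0,v_1], [v_0,v_2], [v_0,v_3], [v_0,v_4], [v_0,v_5], [v_1,v_3], [v_1,v_4], [v_1,v_5], [v_2,v_4], [v_2,v_5], [v_3,v_5], [v_4,v_5]
  2-simplices (6): [v_0,v_1,v_3], [v_0,v_1,v_4], [v_0,v_2,v_5], [v_0,v_3,v_5], [v_1,v_4,v_5], [v_2,v_4,v_5]

giving chain groups C_0 ≅ Z^6, C_1 ≅ Z^12, C_2 ≅ Z^6.

Boundary ∂_1: C_1 → C_0 is given by ∂[p,q] = [q] − [p]. For instance
  ∂[v_0,v_4] = [v_4] − [v_0].
This gives a 6×12 integer matrix of rank 5; reducing to Smith normal form yields diagonal entries (1,1,1,1,1).

∂_2: C_2 → C_1 maps a triangle to the signed sum of its edges. For instance
  ∂[v_0,v_1,v_3] = [v_1,v_3] − [v_0,v_3] + [v_0,v_1],
  ∂[v_0,v_3,v_5] = [v_3,v_5] − [v_0,v_5] + [v_0,v_3].
The resulting 12×6 matrix has rank 6, and its Smith normal form has invariant factors (1,1,1,1,1,1).

From H_k ≅ ker(∂_k) / im(∂_{k+1}) we obtain:

  H_1: rank ker ∂_1 − rank ∂_2 = (12 − 5) − 6 = 1, and the invariant factors of ∂_2 are all 1, so H_1 ≅ Z.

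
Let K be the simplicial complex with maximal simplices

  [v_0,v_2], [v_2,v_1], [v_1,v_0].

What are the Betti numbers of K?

Fix the vertex order v_0 < v_1 < v_2 and write every simplex with vertices in increasing order. Then dim K = 1 and the simplices of K are:

  0-simplices (3): [v_0], [v_1], [v_2]
  1-simplices (3): [v_0,v_1], [v_0,v_2], [v_1,v_2]

Hence C_0 ≅ Z^3, C_1 ≅ Z^3.

The boundary map ∂_1: C_1 → C_0 is given by ∂[p,q] = [q] − [p]. For instance
  ∂[v_1,v_2] = [v_2] − [v_1].
This gives a 3×3 integer matrix of rank 2; reducing to Smith normal form yields diagonal entries (1,1).

Reading off H_k = ker ∂_k / im ∂_{k+1}:

  H_0: rank C_0 − rank ∂_1 = 3 − 2 = 1, and the invariant factors of ∂_1 are all 1, so H_0 = Z.
  H_1: rank ker ∂_1 − rank ∂_2 = (3 − 2) − 0 = 1, and there is no ∂_2, so H_1 = Z.

Hence the Betti numbers are b_0 = 1, b_1 = 1.

b_0 = 1, b_1 = 1.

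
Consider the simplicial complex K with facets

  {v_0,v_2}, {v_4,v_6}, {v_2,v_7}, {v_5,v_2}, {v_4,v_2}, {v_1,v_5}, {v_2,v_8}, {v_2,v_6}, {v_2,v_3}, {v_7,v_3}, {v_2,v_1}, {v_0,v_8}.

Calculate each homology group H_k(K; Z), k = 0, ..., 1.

H_0 ≅ Z,  H_1 ≅ Z^4.

We work with the vertex ordering v_0 < v_1 < v_2 < v_3 < v_4 < v_5 < v_6 < v_7 < v_8. The simplices of K, each written with vertices in increasing order, are:

  0-simplices (9): [v_0], [v_1], [v_2], [v_3], [v_4], [v_5], [v_6], [v_7], [v_8]
  1-simplices (12): [v_0,v_2], [v_0,v_8], [v_1,v_2], [v_1,v_5], [v_2,v_3], [v_2,v_4], [v_2,v_5], [v_2,v_6], [v_2,v_7], [v_2,v_8], [v_3,v_7], [v_4,v_6]

giving chain groups C_0 ≅ Z^9, C_1 ≅ Z^12.

Boundary ∂_1: C_1 → C_0 maps an edge to its endpoints' difference, ∂[p,q] = q − p. For instance
  ∂[v_2,v_7] = [v_7] − [v_2].
The 9×12 boundary matrix has rank 8 and Smith normal form diag(1,1,1,1,1,1,1,1).

Computing H_k = (kernel of ∂_k) / (image of ∂_{k+1}):

  H_0: rank C_0 − rank ∂_1 = 9 − 8 = 1, and the invariant factors of ∂_1 are all 1, so H_0 = Z.
  H_1: rank ker ∂_1 − rank ∂_2 = (12 − 8) − 0 = 4, and there is no ∂_2, so H_1 = Z^4.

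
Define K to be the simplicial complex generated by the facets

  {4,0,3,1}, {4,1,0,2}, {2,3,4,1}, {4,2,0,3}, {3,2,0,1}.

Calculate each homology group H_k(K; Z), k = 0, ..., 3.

We work with the vertex ordering 0 < 1 < 2 < 3 < 4. The simplices of K, each written with vertices in increasing order, are:

  0-simplices (5): [0], [1], [2], [3], [4]
  1-simplices (10): [0,1], [0,2], [0,3], [0,4], [1,2], [1,3], [1,4], [2,3], [2,4], [3,4]
  2-simplices (10): [0,1,2], [0,1,3], [0,1,4], [0,2,3], [0,2,4], [0,3,4], [1,2,3], [1,2,4], [1,3,4], [2,3,4]
  3-simplices (5): [0,1,2,3], [0,1,2,4], [0,1,3,4], [0,2,3,4], [1,2,3,4]

Hence C_0 ≅ Z^5, C_1 ≅ Z^10, C_2 ≅ Z^10, C_3 ≅ Z^5.

Boundary ∂_1: C_1 → C_0 sends each edge [p,q] (with p < q) to q − p.
This gives a 5×10 integer matrix of rank 4; reducing to Smith normal form yields diagonal entries (1,1,1,1).

The boundary map ∂_2: C_2 → C_1 maps a triangle to the signed sum of its edges. For instance
  ∂[1,2,3] = [2,3] − [1,3] + [1,2],
  ∂[0,1,3] = [1,3] − [0,3] + [0,1].
This gives a 10×10 integer matrix of rank 6; reducing to Smith normal form yields diagonal entries (1,1,1,1,1,1).

The boundary map ∂_3: C_3 → C_2 sends each 3-simplex σ to the alternating sum Σ_i (−1)^i (σ with its i-th vertex removed). For instance
  ∂[0,1,2,3] = [1,2,3] − [0,2,3] + [0,1,3] − [0,1,2],
  ∂[0,2,3,4] = [2,3,4] − [0,3,4] + [0,2,4] − [0,2,3].
The resulting 10×5 matrix has rank 4, and its Smith normal form has invariant factors (1,1,1,1).

Now H_k = ker ∂_k / im ∂_{k+1}, so:

  H_0: rank C_0 − rank ∂_1 = 5 − 4 = 1, and the invariant factors of ∂_1 are all 1, so H_0 = Z.
  H_1: rank ker ∂_1 − rank ∂_2 = (10 − 4) − 6 = 0, and the invariant factors of ∂_2 are all 1, so H_1 = 0.
  H_2: rank ker ∂_2 − rank ∂_3 = (10 − 6) − 4 = 0, and the invariant factors of ∂_3 are all 1, so H_2 = 0.
  H_3: rank ker ∂_3 − rank ∂_4 = (5 − 4) − 0 = 1, and there is no ∂_4, so H_3 = Z.

As a check, the Euler characteristic is 5 − 10 + 10 − 5 = 0, which agrees with 1 − 0 + 0 − 1 = 0.

H_0 = Z,  H_1 = 0,  H_2 = 0,  H_3 = Z.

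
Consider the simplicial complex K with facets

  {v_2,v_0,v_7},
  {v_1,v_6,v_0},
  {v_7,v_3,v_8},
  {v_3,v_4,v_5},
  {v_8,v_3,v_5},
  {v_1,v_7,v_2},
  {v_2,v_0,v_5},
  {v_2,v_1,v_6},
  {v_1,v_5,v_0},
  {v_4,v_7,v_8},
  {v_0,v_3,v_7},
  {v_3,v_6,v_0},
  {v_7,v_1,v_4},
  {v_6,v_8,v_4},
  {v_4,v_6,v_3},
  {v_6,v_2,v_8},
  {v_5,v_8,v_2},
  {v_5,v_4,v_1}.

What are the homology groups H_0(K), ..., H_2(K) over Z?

K has 9 vertices, 27 edges, 18 triangles.
rank ∂_0 = 0, rank ∂_1 = 8 ⇒ b_0 = 9 − 0 − 8 = 1; all invariant factors of ∂_1 are 1 so no torsion. So H_0 ≅ Z.
rank ∂_1 = 8, rank ∂_2 = 18 ⇒ b_1 = 27 − 8 − 18 = 1; ∂_2 has invariant factor(s) [2] giving torsion. So H_1 ≅ Z ⊕ Z/2.
rank ∂_2 = 18, rank ∂_3 = 0 ⇒ b_2 = 18 − 18 − 0 = 0. So H_2 ≅ 0.

H_0 = Z,  H_1 = Z ⊕ Z/2,  H_2 = 0.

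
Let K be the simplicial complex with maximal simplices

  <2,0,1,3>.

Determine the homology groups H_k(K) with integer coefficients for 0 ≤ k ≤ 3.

Take the total order 0 < 1 < 2 < 3 on the vertex set. Then K (dimension 3) consists of the simplices:

  0-simplices (4): [0], [1], [2], [3]
  1-simplices (6): [0,1], [0,2], [0,3], [1,2], [1,3], [2,3]
  2-simplices (4): [0,1,2], [0,1,3], [0,2,3], [1,2,3]
  3-simplices (1): [0,1,2,3]

Hence C_0 ≅ Z^4, C_1 ≅ Z^6, C_2 ≅ Z^4, C_3 ≅ Z^1.

∂_1: C_1 → C_0 is given by ∂[p,q] = [q] − [p].
The resulting 4×6 matrix has rank 3, and its Smith normal form has invariant factors (1,1,1).

Boundary ∂_2: C_2 → C_1 sends each 2-simplex [p,q,r] to [q,r] − [p,r] + [p,q]. For instance
  ∂[0,2,3] = [2,3] − [0,3] + [0,2],
  ∂[1,2,3] = [2,3] − [1,3] + [1,2].
This gives a 6×4 integer matrix of rank 3; reducing to Smith normal form yields diagonal entries (1,1,1).

Boundary ∂_3: C_3 → C_2 sends each 3-simplex σ to the alternating sum Σ_i (−1)^i (σ with its i-th vertex removed). For instance
  ∂[0,1,2,3] = [1,2,3] − [0,2,3] + [0,1,3] − [0,1,2].
The resulting 4×1 matrix has rank 1, and its Smith normal form has invariant factors (1).

From H_k ≅ ker(∂_k) / im(∂_{k+1}) we obtain:

  H_0: rank C_0 − rank ∂_1 = 4 − 3 = 1, and the invariant factors of ∂_1 are all 1, so H_0 = Z.
  H_1: rank ker ∂_1 − rank ∂_2 = (6 − 3) − 3 = 0, and the invariant factors of ∂_2 are all 1, so H_1 = 0.
  H_2: rank ker ∂_2 − rank ∂_3 = (4 − 3) − 1 = 0, and the invariant factors of ∂_3 are all 1, so H_2 = 0.
  H_3: rank ker ∂_3 − rank ∂_4 = (1 − 1) − 0 = 0, and there is no ∂_4, so H_3 = 0.

As a check, the Euler characteristic is 4 − 6 + 4 − 1 = 1, which agrees with 1 − 0 + 0 − 0 = 1.

H_0 = Z,  H_1 = 0,  H_2 = 0,  H_3 = 0.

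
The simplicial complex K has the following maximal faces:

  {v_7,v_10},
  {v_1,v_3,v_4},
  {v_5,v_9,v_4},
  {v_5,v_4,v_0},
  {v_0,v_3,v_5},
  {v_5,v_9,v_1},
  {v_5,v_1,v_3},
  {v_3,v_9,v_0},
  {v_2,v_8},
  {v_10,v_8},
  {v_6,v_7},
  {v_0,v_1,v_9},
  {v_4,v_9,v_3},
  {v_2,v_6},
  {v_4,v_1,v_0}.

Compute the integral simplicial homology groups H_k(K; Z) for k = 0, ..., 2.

H_0 ≅ Z^2,  H_1 ≅ Z ⊕ Z/2Z,  H_2 = 0.

K has 11 vertices, 20 edges, 10 triangles.
rank ∂_0 = 0, rank ∂_1 = 9 ⇒ b_0 = 11 − 0 − 9 = 2; all invariant factors of ∂_1 are 1 so no torsion. So H_0 = Z^2.
rank ∂_1 = 9, rank ∂_2 = 10 ⇒ b_1 = 20 − 9 − 10 = 1; ∂_2 has invariant factor(s) [2] giving torsion. So H_1 = Z ⊕ Z/2Z.
rank ∂_2 = 10, rank ∂_3 = 0 ⇒ b_2 = 10 − 10 − 0 = 0. So H_2 = 0.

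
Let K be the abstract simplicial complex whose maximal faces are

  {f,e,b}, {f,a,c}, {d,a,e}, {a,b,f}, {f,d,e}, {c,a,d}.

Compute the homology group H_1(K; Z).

H_1 ≅ Z.

We work with the vertex ordering a < b < c < d < e < f. The simplices of K, each written with vertices in increasing order, are:

  0-simplices (6): a, b, c, d, e, f
  1-simplices (12): ab, ac, ad, ae, af, be, bf, cd, cf, de, df, ef
  2-simplices (6): abf, acd, acf, ade, bef, def

Hence C_0 ≅ Z^6, C_1 ≅ Z^12, C_2 ≅ Z^6.

Boundary ∂_1: C_1 → C_0 sends each edge [p,q] (with p < q) to q − p.
The resulting 6×12 matrix has rank 5, and its Smith normal form has invariant factors (1,1,1,1,1).

∂_2: C_2 → C_1 sends each 2-simplex [p,q,r] to [q,r] − [p,r] + [p,q]. For instance
  ∂acd = cd − ad + ac,
  ∂def = ef − df + de.
The resulting 12×6 matrix has rank 6, and its Smith normal form has invariant factors (1,1,1,1,1,1).

Now H_k = ker ∂_k / im ∂_{k+1}, so:

  H_1: rank ker ∂_1 − rank ∂_2 = (12 − 5) − 6 = 1, and the invariant factors of ∂_2 are all 1, so H_1 = Z.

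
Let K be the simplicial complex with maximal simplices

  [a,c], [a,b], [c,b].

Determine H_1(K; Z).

H_1 = Z.

Fix the vertex order a < b < c and write every simplex with vertices in increasing order. Then dim K = 1 and the simplices of K are:

  0-simplices (3): a, b, c
  1-simplices (3): ab, ac, bc

giving chain groups C_0 ≅ Z^3, C_1 ≅ Z^3.

∂_1: C_1 → C_0 maps an edge to its endpoints' difference, ∂[p,q] = q − p. For instance
  ∂ab = b − a.
This gives a 3×3 integer matrix of rank 2; reducing to Smith normal form yields diagonal entries (1,1).

From H_k ≅ ker(∂_k) / im(∂_{k+1}) we obtain:

  H_1: rank ker ∂_1 − rank ∂_2 = (3 − 2) − 0 = 1, and there is no ∂_2, so H_1 = Z.

(K is a triangulation of the circle S^1.)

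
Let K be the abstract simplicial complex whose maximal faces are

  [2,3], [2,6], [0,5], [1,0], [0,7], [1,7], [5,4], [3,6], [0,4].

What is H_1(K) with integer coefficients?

Take the total order 0 < 1 < 2 < 3 < 4 < 5 < 6 < 7 on the vertex set. Then K (dimension 1) consists of the simplices:

  0-simplices (8): [0], [1], [2], [3], [4], [5], [6], [7]
  1-simplices (9): [0,1], [0,4], [0,5], [0,7], [1,7], [2,3], [2,6], [3,6], [4,5]

giving chain groups C_0 ≅ Z^8, C_1 ≅ Z^9.

∂_1: C_1 → C_0 maps an edge to its endpoints' difference, ∂[p,q] = q − p.
As a 8×9 matrix over Z this has rank 6, with invariant factors (1,1,1,1,1,1).

Reading off H_k = ker ∂_k / im ∂_{k+1}:

  H_1: rank ker ∂_1 − rank ∂_2 = (9 − 6) − 0 = 3, and there is no ∂_2, so H_1 ≅ Z^3.

H_1 = Z^3.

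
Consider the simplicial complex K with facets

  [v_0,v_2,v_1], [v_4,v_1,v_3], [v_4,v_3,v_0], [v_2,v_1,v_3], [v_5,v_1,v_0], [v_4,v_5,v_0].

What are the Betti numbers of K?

Fix the vertex order v_0 < v_1 < v_2 < v_3 < v_4 < v_5 and write every simplex with vertices in increasing order. Then dim K = 2 and the simplices of K are:

  0-simplices (6): [v_0], [v_1], [v_2], [v_3], [v_4], [v_5]
  1-simplices (12): [v_0,v_1], [v_0,v_2], [v_0,v_3], [v_0,v_4], [v_0,v_5], [v_1,v_2], [v_1,v_3], [v_1,v_4], [v_1,v_5], [v_2,v_3], [v_3,v_4], [v_4,v_5]
  2-simplices (6): [v_0,v_1,v_2], [v_0,v_1,v_5], [v_0,v_3,v_4], [v_0,v_4,v_5], [v_1,v_2,v_3], [v_1,v_3,v_4]

Hence C_0 ≅ Z^6, C_1 ≅ Z^12, C_2 ≅ Z^6.

The boundary map ∂_1: C_1 → C_0 sends each edge [p,q] (with p < q) to q − p.
This gives a 6×12 integer matrix of rank 5; reducing to Smith normal form yields diagonal entries (1,1,1,1,1).

The boundary map ∂_2: C_2 → C_1 acts by ∂[p,q,r] = [q,r] − [p,r] + [p,q]. For instance
  ∂[v_0,v_4,v_5] = [v_4,v_5] − [v_0,v_5] + [v_0,v_4],
  ∂[v_1,v_2,v_3] = [v_2,v_3] − [v_1,v_3] + [v_1,v_2].
This gives a 12×6 integer matrix of rank 6; reducing to Smith normal form yields diagonal entries (1,1,1,1,1,1).

Now H_k = ker ∂_k / im ∂_{k+1}, so:

  H_0: rank C_0 − rank ∂_1 = 6 − 5 = 1, and the invariant factors of ∂_1 are all 1, so H_0 = Z.
  H_1: rank ker ∂_1 − rank ∂_2 = (12 − 5) − 6 = 1, and the invariant factors of ∂_2 are all 1, so H_1 = Z.
  H_2: rank ker ∂_2 − rank ∂_3 = (6 − 6) − 0 = 0, and there is no ∂_3, so H_2 = 0.

As a check, the Euler characteristic is 6 − 12 + 6 = 0, which agrees with 1 − 1 + 0 = 0.
(K is a triangulation of the cylinder S^1 x I.)

Hence the Betti numbers are b_0 = 1, b_1 = 1, b_2 = 0.

b_0 = 1, b_1 = 1, b_2 = 0.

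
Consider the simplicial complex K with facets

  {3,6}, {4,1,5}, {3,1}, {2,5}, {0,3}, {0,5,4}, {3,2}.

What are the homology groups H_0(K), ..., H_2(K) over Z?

K has 7 vertices, 10 edges, 2 triangles.
rank ∂_0 = 0, rank ∂_1 = 6 ⇒ b_0 = 7 − 0 − 6 = 1; all invariant factors of ∂_1 are 1 so no torsion. So H_0 = Z.
rank ∂_1 = 6, rank ∂_2 = 2 ⇒ b_1 = 10 − 6 − 2 = 2; all invariant factors of ∂_2 are 1 so no torsion. So H_1 = Z^2.
rank ∂_2 = 2, rank ∂_3 = 0 ⇒ b_2 = 2 − 2 − 0 = 0. So H_2 = 0.

H_0 = Z,  H_1 = Z^2,  H_2 = 0.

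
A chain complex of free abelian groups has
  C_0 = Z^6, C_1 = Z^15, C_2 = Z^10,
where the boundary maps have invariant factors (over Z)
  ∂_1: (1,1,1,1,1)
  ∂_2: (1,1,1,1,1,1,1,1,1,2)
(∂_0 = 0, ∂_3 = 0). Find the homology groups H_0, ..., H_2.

H_0: b_0 = 6 − 0 − 5 = 1; torsion from ∂_1 factors > 1: none. So H_0 = Z.
H_1: b_1 = 15 − 5 − 10 = 0; torsion from ∂_2 factors > 1: [2]. So H_1 = Z/2Z.
H_2: b_2 = 10 − 10 − 0 = 0; torsion from ∂_3 factors > 1: none. So H_2 = 0.

H_0 = Z,  H_1 = Z/2Z,  H_2 = 0.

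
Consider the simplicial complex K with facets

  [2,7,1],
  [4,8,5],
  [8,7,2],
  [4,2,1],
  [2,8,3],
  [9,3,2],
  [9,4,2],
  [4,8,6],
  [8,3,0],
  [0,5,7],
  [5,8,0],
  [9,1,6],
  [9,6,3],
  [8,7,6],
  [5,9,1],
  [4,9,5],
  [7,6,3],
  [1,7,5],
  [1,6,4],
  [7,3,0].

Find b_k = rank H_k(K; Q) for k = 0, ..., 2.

b_0 = 1, b_1 = 1, b_2 = 0.

We work with the vertex ordering 0 < 1 < 2 < 3 < 4 < 5 < 6 < 7 < 8 < 9. The simplices of K, each written with vertices in increasing order, are:

  0-simplices (10): [0], [1], [2], [3], [4], [5], [6], [7], [8], [9]
  1-simplices (30): (30 of them)
  2-simplices (20): (20 of them)

giving chain groups C_0 ≅ Z^10, C_1 ≅ Z^30, C_2 ≅ Z^20.

Boundary ∂_1: C_1 → C_0 is given by ∂[p,q] = [q] − [p]. For instance
  ∂[6,9] = [9] − [6].
As a 10×30 matrix over Z this has rank 9, with invariant factors (1,1,1,1,1,1,1,1,1).

Boundary ∂_2: C_2 → C_1 acts by ∂[p,q,r] = [q,r] − [p,r] + [p,q]. For instance
  ∂[1,4,6] = [4,6] − [1,6] + [1,4],
  ∂[2,7,8] = [7,8] − [2,8] + [2,7].
The resulting 30×20 matrix has rank 20, and its Smith normal form has invariant factors (1,1,1,1,1,1,1,1,1,1,1,1,1,1,1,1,1,1,1,2).

Now H_k = ker ∂_k / im ∂_{k+1}, so:

  H_0: rank C_0 − rank ∂_1 = 10 − 9 = 1, and the invariant factors of ∂_1 are all 1, so H_0 ≅ Z.
  H_1: rank ker ∂_1 − rank ∂_2 = (30 − 9) − 20 = 1, and ∂_2 has invariant factor 2 > 1, so H_1 ≅ Z ⊕ Z_2.
  H_2: rank ker ∂_2 − rank ∂_3 = (20 − 20) − 0 = 0, and there is no ∂_3, so H_2 ≅ 0.

As a check, the Euler characteristic is 10 − 30 + 20 = 0, which agrees with 1 − 1 + 0 = 0.

Hence the Betti numbers are b_0 = 1, b_1 = 1, b_2 = 0.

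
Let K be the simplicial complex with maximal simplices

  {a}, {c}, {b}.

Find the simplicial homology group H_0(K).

Order the vertices as a < b < c. Listing each simplex with vertices in this order, K has dimension 0 with simplices:

  0-simplices (3): a, b, c

Hence C_0 ≅ Z^3.

From H_k ≅ ker(∂_k) / im(∂_{k+1}) we obtain:

  H_0: rank C_0 − rank ∂_1 = 3 − 0 = 3, and there is no ∂_1, so H_0 = Z^3.

H_0 = Z^3.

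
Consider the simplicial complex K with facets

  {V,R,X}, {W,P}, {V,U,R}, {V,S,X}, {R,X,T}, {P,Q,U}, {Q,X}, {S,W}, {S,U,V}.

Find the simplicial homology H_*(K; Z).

H_0 = Z,  H_1 = Z^2,  H_2 = 0.

K has 9 vertices, 16 edges, 6 triangles.
rank ∂_0 = 0, rank ∂_1 = 8 ⇒ b_0 = 9 − 0 − 8 = 1; all invariant factors of ∂_1 are 1 so no torsion. So H_0 = Z.
rank ∂_1 = 8, rank ∂_2 = 6 ⇒ b_1 = 16 − 8 − 6 = 2; all invariant factors of ∂_2 are 1 so no torsion. So H_1 = Z^2.
rank ∂_2 = 6, rank ∂_3 = 0 ⇒ b_2 = 6 − 6 − 0 = 0. So H_2 = 0.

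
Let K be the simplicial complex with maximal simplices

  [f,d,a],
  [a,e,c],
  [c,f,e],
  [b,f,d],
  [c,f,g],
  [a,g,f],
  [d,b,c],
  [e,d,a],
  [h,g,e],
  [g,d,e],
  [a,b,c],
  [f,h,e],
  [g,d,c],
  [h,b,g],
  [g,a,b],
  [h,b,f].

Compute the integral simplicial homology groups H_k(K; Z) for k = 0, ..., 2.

H_0 ≅ Z,  H_1 ≅ Z^2,  H_2 ≅ Z.

K has 8 vertices, 24 edges, 16 triangles.
rank ∂_0 = 0, rank ∂_1 = 7 ⇒ b_0 = 8 − 0 − 7 = 1; all invariant factors of ∂_1 are 1 so no torsion. So H_0 = Z.
rank ∂_1 = 7, rank ∂_2 = 15 ⇒ b_1 = 24 − 7 − 15 = 2; all invariant factors of ∂_2 are 1 so no torsion. So H_1 = Z^2.
rank ∂_2 = 15, rank ∂_3 = 0 ⇒ b_2 = 16 − 15 − 0 = 1. So H_2 = Z.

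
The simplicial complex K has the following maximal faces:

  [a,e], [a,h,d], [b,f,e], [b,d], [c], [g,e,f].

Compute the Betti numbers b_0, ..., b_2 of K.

Order the vertices as a < b < c < d < e < f < g < h. Listing each simplex with vertices in this order, K has dimension 2 with simplices:

  0-simplices (8): a, b, c, d, e, f, g, h
  1-simplices (10): ad, ae, ah, bd, be, bf, dh, ef, eg, fg
  2-simplices (3): adh, bef, efg

so the chain groups are C_0 ≅ Z^8, C_1 ≅ Z^10, C_2 ≅ Z^3.

The boundary map ∂_1: C_1 → C_0 is given by ∂[p,q] = [q] − [p]. For instance
  ∂eg = g − e.
As a 8×10 matrix over Z this has rank 6, with invariant factors (1,1,1,1,1,1).

∂_2: C_2 → C_1 acts by ∂[p,q,r] = [q,r] − [p,r] + [p,q]. For instance
  ∂bef = ef − bf + be,
  ∂efg = fg − eg + ef.
The resulting 10×3 matrix has rank 3, and its Smith normal form has invariant factors (1,1,1).

From H_k ≅ ker(∂_k) / im(∂_{k+1}) we obtain:

  H_0: rank C_0 − rank ∂_1 = 8 − 6 = 2, and the invariant factors of ∂_1 are all 1, so H_0 ≅ Z^2.
  H_1: rank ker ∂_1 − rank ∂_2 = (10 − 6) − 3 = 1, and the invariant factors of ∂_2 are all 1, so H_1 ≅ Z.
  H_2: rank ker ∂_2 − rank ∂_3 = (3 − 3) − 0 = 0, and there is no ∂_3, so H_2 ≅ 0.

Hence the Betti numbers are b_0 = 2, b_1 = 1, b_2 = 0.

b_0 = 2, b_1 = 1, b_2 = 0.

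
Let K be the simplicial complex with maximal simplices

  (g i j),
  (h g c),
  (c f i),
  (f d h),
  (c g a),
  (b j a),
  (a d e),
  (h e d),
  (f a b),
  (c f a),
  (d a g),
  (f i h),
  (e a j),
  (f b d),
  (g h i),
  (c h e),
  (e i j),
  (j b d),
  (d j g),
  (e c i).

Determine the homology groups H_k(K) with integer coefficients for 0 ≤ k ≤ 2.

H_0 ≅ Z,  H_1 ≅ Z × Z/2,  H_2 = 0.

Order the vertices as a < b < c < d < e < f < g < h < i < j. Listing each simplex with vertices in this order, K has dimension 2 with simplices:

  0-simplices (10): a, b, c, d, e, f, g, h, i, j
  1-simplices (30): ab, ac, ad, ae, af, ag, aj, bd, bf, bj, ce, cf, cg, ch, ci, de, df, dg, dh, dj, eh, ei, ej, fh, fi, gh, gi, gj, hi, ij
  2-simplices (20): abf, abj, acf, acg, ade, adg, aej, bdf, bdj, ceh, cei, cfi, cgh, deh, dfh, dgj, eij, fhi, ghi, gij

Hence C_0 ≅ Z^10, C_1 ≅ Z^30, C_2 ≅ Z^20.

Boundary ∂_1: C_1 → C_0 is given by ∂[p,q] = [q] − [p].
The resulting 10×30 matrix has rank 9, and its Smith normal form has invariant factors (1,1,1,1,1,1,1,1,1).

∂_2: C_2 → C_1 acts by ∂[p,q,r] = [q,r] − [p,r] + [p,q]. For instance
  ∂eij = ij − ej + ei,
  ∂bdf = df − bf + bd.
As a 30×20 matrix over Z this has rank 20, with invariant factors (1,1,1,1,1,1,1,1,1,1,1,1,1,1,1,1,1,1,1,2).

Reading off H_k = ker ∂_k / im ∂_{k+1}:

  H_0: rank C_0 − rank ∂_1 = 10 − 9 = 1, and the invariant factors of ∂_1 are all 1, so H_0 = Z.
  H_1: rank ker ∂_1 − rank ∂_2 = (30 − 9) − 20 = 1, and ∂_2 has invariant factor 2 > 1, so H_1 = Z × Z/2.
  H_2: rank ker ∂_2 − rank ∂_3 = (20 − 20) − 0 = 0, and there is no ∂_3, so H_2 = 0.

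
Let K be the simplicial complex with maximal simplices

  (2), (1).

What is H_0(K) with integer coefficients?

We work with the vertex ordering 1 < 2. The simplices of K, each written with vertices in increasing order, are:

  0-simplices (2): [1], [2]

Hence C_0 ≅ Z^2.

Reading off H_k = ker ∂_k / im ∂_{k+1}:

  H_0: rank C_0 − rank ∂_1 = 2 − 0 = 2, and there is no ∂_1, so H_0 = Z^2.

(K is a triangulation of a set of 2 points.)

H_0 ≅ Z^2.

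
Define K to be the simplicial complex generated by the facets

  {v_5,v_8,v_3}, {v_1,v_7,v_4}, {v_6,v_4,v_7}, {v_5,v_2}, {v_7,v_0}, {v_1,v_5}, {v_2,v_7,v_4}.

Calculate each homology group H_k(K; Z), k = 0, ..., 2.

Fix the vertex order v_0 < v_1 < v_2 < v_3 < v_4 < v_5 < v_6 < v_7 < v_8 and write every simplex with vertices in increasing order. Then dim K = 2 and the simplices of K are:

  0-simplices (9): [v_0], [v_1], [v_2], [v_3], [v_4], [v_5], [v_6], [v_7], [v_8]
  1-simplices (13): [v_0,v_7], [v_1,v_4], [v_1,v_5], [v_1,v_7], [v_2,v_4], [v_2,v_5], [v_2,v_7], [v_3,v_5], [v_3,v_8], [v_4,v_6], [v_4,v_7], [v_5,v_8], [v_6,v_7]
  2-simplices (4): [v_1,v_4,v_7], [v_2,v_4,v_7], [v_3,v_5,v_8], [v_4,v_6,v_7]

so the chain groups are C_0 ≅ Z^9, C_1 ≅ Z^13, C_2 ≅ Z^4.

∂_1: C_1 → C_0 sends each edge [p,q] (with p < q) to q − p. For instance
  ∂[v_3,v_8] = [v_8] − [v_3].
As a 9×13 matrix over Z this has rank 8, with invariant factors (1,1,1,1,1,1,1,1).

The boundary map ∂_2: C_2 → C_1 acts by ∂[p,q,r] = [q,r] − [p,r] + [p,q]. For instance
  ∂[v_4,v_6,v_7] = [v_6,v_7] − [v_4,v_7] + [v_4,v_6],
  ∂[v_3,v_5,v_8] = [v_5,v_8] − [v_3,v_8] + [v_3,v_5].
As a 13×4 matrix over Z this has rank 4, with invariant factors (1,1,1,1).

Reading off H_k = ker ∂_k / im ∂_{k+1}:

  H_0: rank C_0 − rank ∂_1 = 9 − 8 = 1, and the invariant factors of ∂_1 are all 1, so H_0 = Z.
  H_1: rank ker ∂_1 − rank ∂_2 = (13 − 8) − 4 = 1, and the invariant factors of ∂_2 are all 1, so H_1 = Z.
  H_2: rank ker ∂_2 − rank ∂_3 = (4 − 4) − 0 = 0, and there is no ∂_3, so H_2 = 0.

As a check, the Euler characteristic is 9 − 13 + 4 = 0, which agrees with 1 − 1 + 0 = 0.

H_0 ≅ Z,  H_1 ≅ Z,  H_2 = 0.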